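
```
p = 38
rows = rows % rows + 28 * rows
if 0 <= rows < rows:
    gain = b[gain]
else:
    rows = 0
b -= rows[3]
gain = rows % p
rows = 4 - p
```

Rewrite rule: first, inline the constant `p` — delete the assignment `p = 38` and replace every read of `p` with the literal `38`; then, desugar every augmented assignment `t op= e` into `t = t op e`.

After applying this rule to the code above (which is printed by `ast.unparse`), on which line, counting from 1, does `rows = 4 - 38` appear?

8

Transformed code:
rows = rows % rows + 28 * rows
if 0 <= rows < rows:
    gain = b[gain]
else:
    rows = 0
b = b - rows[3]
gain = rows % 38
rows = 4 - 38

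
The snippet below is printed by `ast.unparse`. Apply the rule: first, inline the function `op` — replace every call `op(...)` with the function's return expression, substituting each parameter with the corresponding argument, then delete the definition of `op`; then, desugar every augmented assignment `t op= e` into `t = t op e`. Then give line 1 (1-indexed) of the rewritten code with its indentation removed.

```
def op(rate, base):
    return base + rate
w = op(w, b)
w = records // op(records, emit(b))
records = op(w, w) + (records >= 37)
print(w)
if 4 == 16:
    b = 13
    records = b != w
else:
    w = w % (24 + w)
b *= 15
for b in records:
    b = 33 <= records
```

Transformed code:
w = b + w
w = records // (emit(b) + records)
records = w + w + (records >= 37)
print(w)
if 4 == 16:
    b = 13
    records = b != w
else:
    w = w % (24 + w)
b = b * 15
for b in records:
    b = 33 <= records

w = b + w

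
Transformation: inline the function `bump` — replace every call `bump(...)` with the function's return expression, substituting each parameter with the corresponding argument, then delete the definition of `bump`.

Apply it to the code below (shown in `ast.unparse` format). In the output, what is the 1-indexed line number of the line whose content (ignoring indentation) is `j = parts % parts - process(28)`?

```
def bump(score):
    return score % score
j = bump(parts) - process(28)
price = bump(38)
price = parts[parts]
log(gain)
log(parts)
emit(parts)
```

1

Transformed code:
j = parts % parts - process(28)
price = 38 % 38
price = parts[parts]
log(gain)
log(parts)
emit(parts)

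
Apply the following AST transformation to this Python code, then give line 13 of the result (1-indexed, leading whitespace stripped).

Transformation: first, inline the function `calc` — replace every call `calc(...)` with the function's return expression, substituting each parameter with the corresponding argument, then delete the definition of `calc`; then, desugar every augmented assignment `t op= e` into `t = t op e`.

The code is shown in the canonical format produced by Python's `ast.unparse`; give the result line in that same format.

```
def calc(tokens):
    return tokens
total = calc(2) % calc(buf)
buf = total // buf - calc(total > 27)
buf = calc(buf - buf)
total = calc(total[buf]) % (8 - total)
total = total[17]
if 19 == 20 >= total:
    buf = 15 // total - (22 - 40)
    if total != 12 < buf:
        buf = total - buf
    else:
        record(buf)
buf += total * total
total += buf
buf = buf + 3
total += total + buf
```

Transformed code:
total = 2 % buf
buf = total // buf - (total > 27)
buf = buf - buf
total = total[buf] % (8 - total)
total = total[17]
if 19 == 20 >= total:
    buf = 15 // total - (22 - 40)
    if total != 12 < buf:
        buf = total - buf
    else:
        record(buf)
buf = buf + total * total
total = total + buf
buf = buf + 3
total = total + (total + buf)

total = total + buf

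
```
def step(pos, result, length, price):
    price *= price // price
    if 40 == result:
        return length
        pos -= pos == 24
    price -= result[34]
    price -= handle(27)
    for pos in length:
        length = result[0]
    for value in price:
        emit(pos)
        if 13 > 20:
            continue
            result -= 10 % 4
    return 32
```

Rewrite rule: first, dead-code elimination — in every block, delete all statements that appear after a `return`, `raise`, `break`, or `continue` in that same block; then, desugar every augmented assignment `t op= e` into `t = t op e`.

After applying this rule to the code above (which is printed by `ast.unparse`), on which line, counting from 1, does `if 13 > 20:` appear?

11

Transformed code:
def step(pos, result, length, price):
    price = price * (price // price)
    if 40 == result:
        return length
    price = price - result[34]
    price = price - handle(27)
    for pos in length:
        length = result[0]
    for value in price:
        emit(pos)
        if 13 > 20:
            continue
    return 32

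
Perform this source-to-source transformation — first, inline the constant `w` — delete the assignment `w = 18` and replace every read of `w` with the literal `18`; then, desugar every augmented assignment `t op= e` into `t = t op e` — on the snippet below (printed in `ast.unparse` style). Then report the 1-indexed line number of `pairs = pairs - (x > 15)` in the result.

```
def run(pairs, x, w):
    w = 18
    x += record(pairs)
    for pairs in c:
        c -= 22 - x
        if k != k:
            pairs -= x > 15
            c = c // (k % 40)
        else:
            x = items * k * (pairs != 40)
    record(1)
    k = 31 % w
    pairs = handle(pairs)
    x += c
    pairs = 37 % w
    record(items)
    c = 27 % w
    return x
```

6

Transformed code:
def run(pairs, x, w):
    x = x + record(pairs)
    for pairs in c:
        c = c - (22 - x)
        if k != k:
            pairs = pairs - (x > 15)
            c = c // (k % 40)
        else:
            x = items * k * (pairs != 40)
    record(1)
    k = 31 % 18
    pairs = handle(pairs)
    x = x + c
    pairs = 37 % 18
    record(items)
    c = 27 % 18
    return x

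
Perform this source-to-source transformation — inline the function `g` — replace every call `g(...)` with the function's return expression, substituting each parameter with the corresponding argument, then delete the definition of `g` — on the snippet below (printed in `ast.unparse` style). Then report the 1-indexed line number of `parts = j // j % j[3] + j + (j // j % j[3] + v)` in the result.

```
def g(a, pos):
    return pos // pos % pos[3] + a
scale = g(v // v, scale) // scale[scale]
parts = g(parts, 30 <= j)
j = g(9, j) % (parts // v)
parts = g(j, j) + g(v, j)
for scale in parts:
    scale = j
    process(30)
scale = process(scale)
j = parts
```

Transformed code:
scale = (scale // scale % scale[3] + v // v) // scale[scale]
parts = (30 <= j) // (30 <= j) % (30 <= j)[3] + parts
j = (j // j % j[3] + 9) % (parts // v)
parts = j // j % j[3] + j + (j // j % j[3] + v)
for scale in parts:
    scale = j
    process(30)
scale = process(scale)
j = parts

4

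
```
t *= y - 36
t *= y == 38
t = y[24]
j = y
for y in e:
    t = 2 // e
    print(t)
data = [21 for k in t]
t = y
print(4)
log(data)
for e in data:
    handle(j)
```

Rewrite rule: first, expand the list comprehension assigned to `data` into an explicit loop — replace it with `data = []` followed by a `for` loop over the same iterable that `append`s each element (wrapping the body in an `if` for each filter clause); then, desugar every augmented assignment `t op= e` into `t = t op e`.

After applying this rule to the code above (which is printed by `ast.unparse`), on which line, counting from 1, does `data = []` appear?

Transformed code:
t = t * (y - 36)
t = t * (y == 38)
t = y[24]
j = y
for y in e:
    t = 2 // e
    print(t)
data = []
for k in t:
    data.append(21)
t = y
print(4)
log(data)
for e in data:
    handle(j)

8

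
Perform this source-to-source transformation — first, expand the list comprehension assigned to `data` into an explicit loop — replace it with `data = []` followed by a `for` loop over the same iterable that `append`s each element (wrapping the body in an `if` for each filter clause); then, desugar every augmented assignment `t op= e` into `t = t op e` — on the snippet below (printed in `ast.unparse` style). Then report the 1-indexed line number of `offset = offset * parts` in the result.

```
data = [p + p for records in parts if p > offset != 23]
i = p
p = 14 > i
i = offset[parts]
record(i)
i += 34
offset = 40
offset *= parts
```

Transformed code:
data = []
for records in parts:
    if p > offset != 23:
        data.append(p + p)
i = p
p = 14 > i
i = offset[parts]
record(i)
i = i + 34
offset = 40
offset = offset * parts

11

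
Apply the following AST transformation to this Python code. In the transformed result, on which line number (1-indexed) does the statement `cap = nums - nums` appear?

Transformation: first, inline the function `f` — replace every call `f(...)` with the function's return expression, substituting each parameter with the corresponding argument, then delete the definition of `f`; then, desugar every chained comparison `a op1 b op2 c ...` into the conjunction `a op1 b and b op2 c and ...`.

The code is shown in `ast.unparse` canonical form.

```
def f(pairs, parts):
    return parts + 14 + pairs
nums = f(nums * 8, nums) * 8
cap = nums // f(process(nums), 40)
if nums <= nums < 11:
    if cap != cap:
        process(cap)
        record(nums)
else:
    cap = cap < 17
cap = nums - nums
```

9

Transformed code:
nums = (nums + 14 + nums * 8) * 8
cap = nums // (40 + 14 + process(nums))
if nums <= nums and nums < 11:
    if cap != cap:
        process(cap)
        record(nums)
else:
    cap = cap < 17
cap = nums - nums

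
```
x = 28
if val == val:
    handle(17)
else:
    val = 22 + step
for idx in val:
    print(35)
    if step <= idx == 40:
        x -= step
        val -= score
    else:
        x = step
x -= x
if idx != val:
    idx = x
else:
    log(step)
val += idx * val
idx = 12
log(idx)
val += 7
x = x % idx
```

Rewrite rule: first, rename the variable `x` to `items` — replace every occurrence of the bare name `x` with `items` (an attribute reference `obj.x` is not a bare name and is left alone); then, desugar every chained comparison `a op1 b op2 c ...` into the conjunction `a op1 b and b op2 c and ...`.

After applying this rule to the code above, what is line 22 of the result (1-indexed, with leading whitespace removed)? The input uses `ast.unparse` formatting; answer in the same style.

items = items % idx

Transformed code:
items = 28
if val == val:
    handle(17)
else:
    val = 22 + step
for idx in val:
    print(35)
    if step <= idx and idx == 40:
        items -= step
        val -= score
    else:
        items = step
items -= items
if idx != val:
    idx = items
else:
    log(step)
val += idx * val
idx = 12
log(idx)
val += 7
items = items % idx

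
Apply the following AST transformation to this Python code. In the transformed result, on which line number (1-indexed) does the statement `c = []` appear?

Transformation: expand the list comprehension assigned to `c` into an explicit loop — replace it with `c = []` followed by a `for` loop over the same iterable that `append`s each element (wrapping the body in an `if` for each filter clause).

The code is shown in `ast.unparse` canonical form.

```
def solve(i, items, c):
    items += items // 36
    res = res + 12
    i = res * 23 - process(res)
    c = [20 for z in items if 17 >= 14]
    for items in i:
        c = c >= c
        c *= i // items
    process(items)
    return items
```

5

Transformed code:
def solve(i, items, c):
    items += items // 36
    res = res + 12
    i = res * 23 - process(res)
    c = []
    for z in items:
        if 17 >= 14:
            c.append(20)
    for items in i:
        c = c >= c
        c *= i // items
    process(items)
    return items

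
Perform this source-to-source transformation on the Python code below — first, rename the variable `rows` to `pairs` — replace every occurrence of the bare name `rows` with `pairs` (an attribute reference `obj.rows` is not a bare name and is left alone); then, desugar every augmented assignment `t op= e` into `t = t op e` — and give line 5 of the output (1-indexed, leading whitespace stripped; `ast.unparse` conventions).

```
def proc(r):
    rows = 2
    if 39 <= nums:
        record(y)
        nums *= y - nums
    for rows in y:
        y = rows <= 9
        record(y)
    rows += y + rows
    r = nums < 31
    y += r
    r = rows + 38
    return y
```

nums = nums * (y - nums)

Transformed code:
def proc(r):
    pairs = 2
    if 39 <= nums:
        record(y)
        nums = nums * (y - nums)
    for pairs in y:
        y = pairs <= 9
        record(y)
    pairs = pairs + (y + pairs)
    r = nums < 31
    y = y + r
    r = pairs + 38
    return y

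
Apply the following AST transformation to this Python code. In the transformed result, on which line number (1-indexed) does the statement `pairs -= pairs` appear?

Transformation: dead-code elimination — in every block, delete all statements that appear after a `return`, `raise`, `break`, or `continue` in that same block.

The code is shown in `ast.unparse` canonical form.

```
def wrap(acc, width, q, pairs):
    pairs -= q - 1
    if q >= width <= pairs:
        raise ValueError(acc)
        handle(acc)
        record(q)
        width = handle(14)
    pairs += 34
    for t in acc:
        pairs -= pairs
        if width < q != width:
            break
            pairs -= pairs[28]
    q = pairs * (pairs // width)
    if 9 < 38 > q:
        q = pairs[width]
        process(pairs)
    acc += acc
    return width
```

7

Transformed code:
def wrap(acc, width, q, pairs):
    pairs -= q - 1
    if q >= width <= pairs:
        raise ValueError(acc)
    pairs += 34
    for t in acc:
        pairs -= pairs
        if width < q != width:
            break
    q = pairs * (pairs // width)
    if 9 < 38 > q:
        q = pairs[width]
        process(pairs)
    acc += acc
    return width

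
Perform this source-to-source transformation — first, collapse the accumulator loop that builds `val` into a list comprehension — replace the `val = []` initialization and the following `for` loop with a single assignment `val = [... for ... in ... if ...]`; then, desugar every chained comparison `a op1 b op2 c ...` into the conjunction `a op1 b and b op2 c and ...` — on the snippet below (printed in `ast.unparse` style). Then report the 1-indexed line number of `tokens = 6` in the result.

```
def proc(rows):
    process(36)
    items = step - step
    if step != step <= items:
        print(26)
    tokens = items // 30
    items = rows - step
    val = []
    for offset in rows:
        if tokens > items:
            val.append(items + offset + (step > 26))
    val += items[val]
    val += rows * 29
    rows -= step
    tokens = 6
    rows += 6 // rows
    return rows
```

Transformed code:
def proc(rows):
    process(36)
    items = step - step
    if step != step and step <= items:
        print(26)
    tokens = items // 30
    items = rows - step
    val = [items + offset + (step > 26) for offset in rows if tokens > items]
    val += items[val]
    val += rows * 29
    rows -= step
    tokens = 6
    rows += 6 // rows
    return rows

12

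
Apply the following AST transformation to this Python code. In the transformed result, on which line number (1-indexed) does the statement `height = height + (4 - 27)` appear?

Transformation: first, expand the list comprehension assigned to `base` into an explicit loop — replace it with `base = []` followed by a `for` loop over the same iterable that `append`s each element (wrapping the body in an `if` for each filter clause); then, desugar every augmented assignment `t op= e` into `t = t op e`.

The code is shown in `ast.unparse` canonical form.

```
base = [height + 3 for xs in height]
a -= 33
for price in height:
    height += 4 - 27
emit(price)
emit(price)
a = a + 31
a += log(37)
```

6

Transformed code:
base = []
for xs in height:
    base.append(height + 3)
a = a - 33
for price in height:
    height = height + (4 - 27)
emit(price)
emit(price)
a = a + 31
a = a + log(37)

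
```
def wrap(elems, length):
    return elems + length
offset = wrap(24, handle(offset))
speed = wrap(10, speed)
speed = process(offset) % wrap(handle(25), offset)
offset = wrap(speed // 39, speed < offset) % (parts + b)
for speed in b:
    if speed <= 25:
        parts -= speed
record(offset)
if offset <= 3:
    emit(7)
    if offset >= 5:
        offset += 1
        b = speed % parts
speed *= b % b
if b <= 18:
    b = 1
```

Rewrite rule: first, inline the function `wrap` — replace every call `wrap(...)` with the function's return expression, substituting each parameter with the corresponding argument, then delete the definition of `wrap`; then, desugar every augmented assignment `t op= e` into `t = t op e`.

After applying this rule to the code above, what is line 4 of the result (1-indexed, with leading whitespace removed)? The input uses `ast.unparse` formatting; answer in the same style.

Transformed code:
offset = 24 + handle(offset)
speed = 10 + speed
speed = process(offset) % (handle(25) + offset)
offset = (speed // 39 + (speed < offset)) % (parts + b)
for speed in b:
    if speed <= 25:
        parts = parts - speed
record(offset)
if offset <= 3:
    emit(7)
    if offset >= 5:
        offset = offset + 1
        b = speed % parts
speed = speed * (b % b)
if b <= 18:
    b = 1

offset = (speed // 39 + (speed < offset)) % (parts + b)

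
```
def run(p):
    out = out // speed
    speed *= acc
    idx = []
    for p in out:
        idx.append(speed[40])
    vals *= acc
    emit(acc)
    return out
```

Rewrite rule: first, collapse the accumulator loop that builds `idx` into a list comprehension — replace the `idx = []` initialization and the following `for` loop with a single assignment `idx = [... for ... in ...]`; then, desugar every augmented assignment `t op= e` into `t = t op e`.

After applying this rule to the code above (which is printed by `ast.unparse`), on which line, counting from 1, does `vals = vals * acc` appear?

Transformed code:
def run(p):
    out = out // speed
    speed = speed * acc
    idx = [speed[40] for p in out]
    vals = vals * acc
    emit(acc)
    return out

5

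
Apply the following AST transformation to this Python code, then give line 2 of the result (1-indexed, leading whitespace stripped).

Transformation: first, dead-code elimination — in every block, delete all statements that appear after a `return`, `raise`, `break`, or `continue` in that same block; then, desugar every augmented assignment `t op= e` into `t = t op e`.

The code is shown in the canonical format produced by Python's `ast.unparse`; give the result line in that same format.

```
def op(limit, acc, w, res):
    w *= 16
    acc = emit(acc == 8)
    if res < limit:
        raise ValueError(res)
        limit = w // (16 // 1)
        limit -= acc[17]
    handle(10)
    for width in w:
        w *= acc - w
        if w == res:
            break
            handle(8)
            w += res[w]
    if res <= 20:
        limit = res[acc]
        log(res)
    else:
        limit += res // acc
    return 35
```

Transformed code:
def op(limit, acc, w, res):
    w = w * 16
    acc = emit(acc == 8)
    if res < limit:
        raise ValueError(res)
    handle(10)
    for width in w:
        w = w * (acc - w)
        if w == res:
            break
    if res <= 20:
        limit = res[acc]
        log(res)
    else:
        limit = limit + res // acc
    return 35

w = w * 16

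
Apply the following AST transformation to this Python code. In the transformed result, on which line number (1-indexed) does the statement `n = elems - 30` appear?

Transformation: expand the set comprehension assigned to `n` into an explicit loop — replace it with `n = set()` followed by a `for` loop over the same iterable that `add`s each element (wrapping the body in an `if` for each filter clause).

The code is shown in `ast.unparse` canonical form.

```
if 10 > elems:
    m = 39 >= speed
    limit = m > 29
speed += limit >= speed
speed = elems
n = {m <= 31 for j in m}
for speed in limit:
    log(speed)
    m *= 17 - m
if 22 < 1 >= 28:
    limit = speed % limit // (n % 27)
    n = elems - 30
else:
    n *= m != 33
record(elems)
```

14

Transformed code:
if 10 > elems:
    m = 39 >= speed
    limit = m > 29
speed += limit >= speed
speed = elems
n = set()
for j in m:
    n.add(m <= 31)
for speed in limit:
    log(speed)
    m *= 17 - m
if 22 < 1 >= 28:
    limit = speed % limit // (n % 27)
    n = elems - 30
else:
    n *= m != 33
record(elems)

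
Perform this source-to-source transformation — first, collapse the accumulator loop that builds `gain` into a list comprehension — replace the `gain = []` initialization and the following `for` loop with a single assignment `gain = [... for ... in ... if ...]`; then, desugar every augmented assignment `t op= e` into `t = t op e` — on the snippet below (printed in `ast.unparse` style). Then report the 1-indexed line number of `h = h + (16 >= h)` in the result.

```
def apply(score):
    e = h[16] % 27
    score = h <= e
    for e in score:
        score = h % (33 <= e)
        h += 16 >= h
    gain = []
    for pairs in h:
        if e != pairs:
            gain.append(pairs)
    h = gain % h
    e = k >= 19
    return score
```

6

Transformed code:
def apply(score):
    e = h[16] % 27
    score = h <= e
    for e in score:
        score = h % (33 <= e)
        h = h + (16 >= h)
    gain = [pairs for pairs in h if e != pairs]
    h = gain % h
    e = k >= 19
    return score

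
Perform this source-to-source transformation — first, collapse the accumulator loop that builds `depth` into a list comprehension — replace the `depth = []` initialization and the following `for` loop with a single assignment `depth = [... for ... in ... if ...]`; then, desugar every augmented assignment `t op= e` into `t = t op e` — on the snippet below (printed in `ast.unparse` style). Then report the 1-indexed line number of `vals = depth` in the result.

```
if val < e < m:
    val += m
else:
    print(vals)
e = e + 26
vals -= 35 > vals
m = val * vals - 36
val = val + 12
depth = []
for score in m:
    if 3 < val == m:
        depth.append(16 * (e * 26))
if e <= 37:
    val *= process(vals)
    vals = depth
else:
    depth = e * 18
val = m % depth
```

12

Transformed code:
if val < e < m:
    val = val + m
else:
    print(vals)
e = e + 26
vals = vals - (35 > vals)
m = val * vals - 36
val = val + 12
depth = [16 * (e * 26) for score in m if 3 < val == m]
if e <= 37:
    val = val * process(vals)
    vals = depth
else:
    depth = e * 18
val = m % depth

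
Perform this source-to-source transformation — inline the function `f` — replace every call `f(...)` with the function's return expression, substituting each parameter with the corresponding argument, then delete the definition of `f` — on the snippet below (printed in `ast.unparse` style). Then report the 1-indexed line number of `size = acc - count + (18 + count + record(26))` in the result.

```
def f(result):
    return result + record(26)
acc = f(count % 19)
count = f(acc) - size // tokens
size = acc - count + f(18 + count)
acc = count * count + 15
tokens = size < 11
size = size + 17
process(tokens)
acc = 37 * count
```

3

Transformed code:
acc = count % 19 + record(26)
count = acc + record(26) - size // tokens
size = acc - count + (18 + count + record(26))
acc = count * count + 15
tokens = size < 11
size = size + 17
process(tokens)
acc = 37 * count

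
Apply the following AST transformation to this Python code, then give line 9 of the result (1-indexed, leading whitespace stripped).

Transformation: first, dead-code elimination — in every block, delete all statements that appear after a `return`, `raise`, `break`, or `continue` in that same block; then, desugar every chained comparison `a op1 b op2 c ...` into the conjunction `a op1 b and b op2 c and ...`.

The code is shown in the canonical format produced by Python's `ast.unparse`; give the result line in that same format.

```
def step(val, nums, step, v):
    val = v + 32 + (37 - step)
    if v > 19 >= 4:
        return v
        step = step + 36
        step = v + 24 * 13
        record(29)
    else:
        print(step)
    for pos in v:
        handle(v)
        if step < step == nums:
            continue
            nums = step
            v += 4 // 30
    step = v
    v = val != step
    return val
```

if step < step and step == nums:

Transformed code:
def step(val, nums, step, v):
    val = v + 32 + (37 - step)
    if v > 19 and 19 >= 4:
        return v
    else:
        print(step)
    for pos in v:
        handle(v)
        if step < step and step == nums:
            continue
    step = v
    v = val != step
    return val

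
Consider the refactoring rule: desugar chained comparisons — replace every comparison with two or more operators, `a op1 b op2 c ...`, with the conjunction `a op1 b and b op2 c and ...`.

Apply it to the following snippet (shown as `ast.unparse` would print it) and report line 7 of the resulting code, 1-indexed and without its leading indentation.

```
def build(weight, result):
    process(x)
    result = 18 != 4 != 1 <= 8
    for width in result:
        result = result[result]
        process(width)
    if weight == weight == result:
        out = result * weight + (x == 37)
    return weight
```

if weight == weight and weight == result:

Transformed code:
def build(weight, result):
    process(x)
    result = 18 != 4 and 4 != 1 and (1 <= 8)
    for width in result:
        result = result[result]
        process(width)
    if weight == weight and weight == result:
        out = result * weight + (x == 37)
    return weight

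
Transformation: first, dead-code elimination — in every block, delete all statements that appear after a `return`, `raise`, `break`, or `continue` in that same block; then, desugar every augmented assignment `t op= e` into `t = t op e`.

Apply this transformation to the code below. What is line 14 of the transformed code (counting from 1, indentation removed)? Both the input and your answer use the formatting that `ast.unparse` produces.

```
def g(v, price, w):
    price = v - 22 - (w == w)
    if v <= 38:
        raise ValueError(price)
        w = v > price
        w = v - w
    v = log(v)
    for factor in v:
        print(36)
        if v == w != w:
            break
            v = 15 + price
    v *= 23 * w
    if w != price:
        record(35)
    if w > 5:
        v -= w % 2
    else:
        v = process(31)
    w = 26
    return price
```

v = v - w % 2

Transformed code:
def g(v, price, w):
    price = v - 22 - (w == w)
    if v <= 38:
        raise ValueError(price)
    v = log(v)
    for factor in v:
        print(36)
        if v == w != w:
            break
    v = v * (23 * w)
    if w != price:
        record(35)
    if w > 5:
        v = v - w % 2
    else:
        v = process(31)
    w = 26
    return price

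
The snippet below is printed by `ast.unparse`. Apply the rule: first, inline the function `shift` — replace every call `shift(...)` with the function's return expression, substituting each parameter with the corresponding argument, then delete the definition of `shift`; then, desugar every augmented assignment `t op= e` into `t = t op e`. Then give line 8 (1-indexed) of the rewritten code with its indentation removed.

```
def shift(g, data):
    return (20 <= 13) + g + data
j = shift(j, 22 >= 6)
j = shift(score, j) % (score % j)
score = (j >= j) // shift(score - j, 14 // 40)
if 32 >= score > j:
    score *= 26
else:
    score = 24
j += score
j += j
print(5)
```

Transformed code:
j = (20 <= 13) + j + (22 >= 6)
j = ((20 <= 13) + score + j) % (score % j)
score = (j >= j) // ((20 <= 13) + (score - j) + 14 // 40)
if 32 >= score > j:
    score = score * 26
else:
    score = 24
j = j + score
j = j + j
print(5)

j = j + score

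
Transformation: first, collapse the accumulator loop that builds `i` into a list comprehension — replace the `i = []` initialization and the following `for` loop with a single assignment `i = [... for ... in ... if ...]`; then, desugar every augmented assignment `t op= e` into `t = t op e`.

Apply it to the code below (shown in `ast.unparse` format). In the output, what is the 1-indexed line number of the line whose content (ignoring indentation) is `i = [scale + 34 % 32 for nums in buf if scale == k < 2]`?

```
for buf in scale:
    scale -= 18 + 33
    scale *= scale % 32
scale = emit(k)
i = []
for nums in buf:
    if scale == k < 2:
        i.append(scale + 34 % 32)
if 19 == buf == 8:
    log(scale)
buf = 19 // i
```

Transformed code:
for buf in scale:
    scale = scale - (18 + 33)
    scale = scale * (scale % 32)
scale = emit(k)
i = [scale + 34 % 32 for nums in buf if scale == k < 2]
if 19 == buf == 8:
    log(scale)
buf = 19 // i

5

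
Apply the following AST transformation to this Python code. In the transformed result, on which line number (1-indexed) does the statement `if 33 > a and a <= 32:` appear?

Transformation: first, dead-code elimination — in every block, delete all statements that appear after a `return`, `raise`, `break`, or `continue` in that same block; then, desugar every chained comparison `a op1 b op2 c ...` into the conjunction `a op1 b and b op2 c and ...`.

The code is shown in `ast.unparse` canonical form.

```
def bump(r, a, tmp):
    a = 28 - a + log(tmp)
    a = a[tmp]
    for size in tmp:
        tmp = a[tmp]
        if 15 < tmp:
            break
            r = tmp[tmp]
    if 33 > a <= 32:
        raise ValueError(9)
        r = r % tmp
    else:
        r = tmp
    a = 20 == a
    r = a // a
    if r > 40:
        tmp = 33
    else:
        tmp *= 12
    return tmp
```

Transformed code:
def bump(r, a, tmp):
    a = 28 - a + log(tmp)
    a = a[tmp]
    for size in tmp:
        tmp = a[tmp]
        if 15 < tmp:
            break
    if 33 > a and a <= 32:
        raise ValueError(9)
    else:
        r = tmp
    a = 20 == a
    r = a // a
    if r > 40:
        tmp = 33
    else:
        tmp *= 12
    return tmp

8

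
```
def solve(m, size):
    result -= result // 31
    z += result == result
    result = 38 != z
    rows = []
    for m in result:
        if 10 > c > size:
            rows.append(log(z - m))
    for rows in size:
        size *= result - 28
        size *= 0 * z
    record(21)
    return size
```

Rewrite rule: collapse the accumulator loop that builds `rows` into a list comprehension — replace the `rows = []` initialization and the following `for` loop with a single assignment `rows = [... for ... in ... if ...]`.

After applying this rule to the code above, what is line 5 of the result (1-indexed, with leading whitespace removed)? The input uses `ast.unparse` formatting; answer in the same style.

rows = [log(z - m) for m in result if 10 > c > size]

Transformed code:
def solve(m, size):
    result -= result // 31
    z += result == result
    result = 38 != z
    rows = [log(z - m) for m in result if 10 > c > size]
    for rows in size:
        size *= result - 28
        size *= 0 * z
    record(21)
    return size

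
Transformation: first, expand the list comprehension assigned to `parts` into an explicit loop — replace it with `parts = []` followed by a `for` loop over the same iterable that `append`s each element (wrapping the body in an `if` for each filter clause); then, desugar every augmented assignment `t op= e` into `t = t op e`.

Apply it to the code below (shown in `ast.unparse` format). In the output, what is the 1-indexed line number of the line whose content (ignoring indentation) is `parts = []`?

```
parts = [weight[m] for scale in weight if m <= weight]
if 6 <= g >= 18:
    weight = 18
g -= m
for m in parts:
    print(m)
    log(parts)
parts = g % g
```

1

Transformed code:
parts = []
for scale in weight:
    if m <= weight:
        parts.append(weight[m])
if 6 <= g >= 18:
    weight = 18
g = g - m
for m in parts:
    print(m)
    log(parts)
parts = g % g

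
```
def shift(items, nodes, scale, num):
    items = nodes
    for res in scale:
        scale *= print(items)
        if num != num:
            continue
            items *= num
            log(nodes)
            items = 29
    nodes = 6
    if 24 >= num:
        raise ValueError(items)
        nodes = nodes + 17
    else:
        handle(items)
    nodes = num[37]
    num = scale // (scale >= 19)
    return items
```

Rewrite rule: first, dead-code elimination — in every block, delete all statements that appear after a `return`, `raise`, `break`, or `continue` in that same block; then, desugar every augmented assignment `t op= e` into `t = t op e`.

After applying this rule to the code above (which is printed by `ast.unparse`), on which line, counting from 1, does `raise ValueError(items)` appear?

Transformed code:
def shift(items, nodes, scale, num):
    items = nodes
    for res in scale:
        scale = scale * print(items)
        if num != num:
            continue
    nodes = 6
    if 24 >= num:
        raise ValueError(items)
    else:
        handle(items)
    nodes = num[37]
    num = scale // (scale >= 19)
    return items

9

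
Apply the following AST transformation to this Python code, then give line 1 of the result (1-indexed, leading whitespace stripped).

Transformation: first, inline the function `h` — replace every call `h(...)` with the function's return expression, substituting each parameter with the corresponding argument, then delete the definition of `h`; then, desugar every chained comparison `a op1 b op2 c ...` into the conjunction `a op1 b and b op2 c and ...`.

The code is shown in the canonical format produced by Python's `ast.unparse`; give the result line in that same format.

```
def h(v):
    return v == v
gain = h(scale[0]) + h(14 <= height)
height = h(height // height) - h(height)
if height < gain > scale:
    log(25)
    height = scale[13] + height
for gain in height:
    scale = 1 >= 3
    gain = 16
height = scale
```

Transformed code:
gain = (scale[0] == scale[0]) + ((14 <= height) == (14 <= height))
height = (height // height == height // height) - (height == height)
if height < gain and gain > scale:
    log(25)
    height = scale[13] + height
for gain in height:
    scale = 1 >= 3
    gain = 16
height = scale

gain = (scale[0] == scale[0]) + ((14 <= height) == (14 <= height))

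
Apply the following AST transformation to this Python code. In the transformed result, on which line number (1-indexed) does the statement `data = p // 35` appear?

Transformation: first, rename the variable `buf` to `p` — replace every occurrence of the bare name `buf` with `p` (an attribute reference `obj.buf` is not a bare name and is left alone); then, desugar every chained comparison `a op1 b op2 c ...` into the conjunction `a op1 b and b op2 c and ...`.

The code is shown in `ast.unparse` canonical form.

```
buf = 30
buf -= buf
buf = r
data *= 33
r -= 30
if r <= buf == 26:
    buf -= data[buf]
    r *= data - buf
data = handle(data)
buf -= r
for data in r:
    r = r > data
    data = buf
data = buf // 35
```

14

Transformed code:
p = 30
p -= p
p = r
data *= 33
r -= 30
if r <= p and p == 26:
    p -= data[p]
    r *= data - p
data = handle(data)
p -= r
for data in r:
    r = r > data
    data = p
data = p // 35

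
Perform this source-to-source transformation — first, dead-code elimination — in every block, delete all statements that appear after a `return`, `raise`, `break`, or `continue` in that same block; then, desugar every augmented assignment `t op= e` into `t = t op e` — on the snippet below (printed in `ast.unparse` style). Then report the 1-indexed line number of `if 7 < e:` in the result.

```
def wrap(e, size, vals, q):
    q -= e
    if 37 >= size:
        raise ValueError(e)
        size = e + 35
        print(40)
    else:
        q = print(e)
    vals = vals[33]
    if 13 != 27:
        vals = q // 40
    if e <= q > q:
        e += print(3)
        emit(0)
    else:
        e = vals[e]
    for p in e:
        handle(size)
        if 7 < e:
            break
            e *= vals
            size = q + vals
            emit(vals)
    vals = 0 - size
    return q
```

17

Transformed code:
def wrap(e, size, vals, q):
    q = q - e
    if 37 >= size:
        raise ValueError(e)
    else:
        q = print(e)
    vals = vals[33]
    if 13 != 27:
        vals = q // 40
    if e <= q > q:
        e = e + print(3)
        emit(0)
    else:
        e = vals[e]
    for p in e:
        handle(size)
        if 7 < e:
            break
    vals = 0 - size
    return q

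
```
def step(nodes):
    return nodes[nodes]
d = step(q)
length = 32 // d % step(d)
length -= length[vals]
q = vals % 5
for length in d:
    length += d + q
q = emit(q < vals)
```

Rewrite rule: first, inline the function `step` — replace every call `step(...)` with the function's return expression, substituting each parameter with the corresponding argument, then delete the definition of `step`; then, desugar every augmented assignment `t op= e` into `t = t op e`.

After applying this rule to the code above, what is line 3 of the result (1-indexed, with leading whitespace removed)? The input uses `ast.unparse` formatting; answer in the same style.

length = length - length[vals]

Transformed code:
d = q[q]
length = 32 // d % d[d]
length = length - length[vals]
q = vals % 5
for length in d:
    length = length + (d + q)
q = emit(q < vals)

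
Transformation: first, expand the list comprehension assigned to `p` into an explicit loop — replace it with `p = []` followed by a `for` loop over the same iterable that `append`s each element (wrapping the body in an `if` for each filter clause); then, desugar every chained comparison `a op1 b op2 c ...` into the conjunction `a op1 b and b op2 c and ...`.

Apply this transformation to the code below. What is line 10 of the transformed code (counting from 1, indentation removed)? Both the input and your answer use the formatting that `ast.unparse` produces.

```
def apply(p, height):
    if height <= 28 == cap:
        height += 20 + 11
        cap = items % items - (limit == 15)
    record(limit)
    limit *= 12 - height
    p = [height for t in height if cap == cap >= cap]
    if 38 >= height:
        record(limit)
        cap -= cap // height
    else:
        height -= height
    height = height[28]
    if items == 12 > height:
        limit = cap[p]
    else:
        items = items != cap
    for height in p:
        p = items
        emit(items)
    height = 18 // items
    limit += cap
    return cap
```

p.append(height)

Transformed code:
def apply(p, height):
    if height <= 28 and 28 == cap:
        height += 20 + 11
        cap = items % items - (limit == 15)
    record(limit)
    limit *= 12 - height
    p = []
    for t in height:
        if cap == cap and cap >= cap:
            p.append(height)
    if 38 >= height:
        record(limit)
        cap -= cap // height
    else:
        height -= height
    height = height[28]
    if items == 12 and 12 > height:
        limit = cap[p]
    else:
        items = items != cap
    for height in p:
        p = items
        emit(items)
    height = 18 // items
    limit += cap
    return cap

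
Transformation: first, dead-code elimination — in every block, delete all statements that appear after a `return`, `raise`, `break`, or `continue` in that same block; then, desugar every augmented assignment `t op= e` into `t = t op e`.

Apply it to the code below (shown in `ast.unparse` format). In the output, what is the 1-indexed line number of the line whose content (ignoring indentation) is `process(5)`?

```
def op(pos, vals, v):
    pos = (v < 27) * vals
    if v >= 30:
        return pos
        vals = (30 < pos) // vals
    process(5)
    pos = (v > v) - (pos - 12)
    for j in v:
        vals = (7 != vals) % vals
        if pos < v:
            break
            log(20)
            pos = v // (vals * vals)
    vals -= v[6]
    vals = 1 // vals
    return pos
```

5

Transformed code:
def op(pos, vals, v):
    pos = (v < 27) * vals
    if v >= 30:
        return pos
    process(5)
    pos = (v > v) - (pos - 12)
    for j in v:
        vals = (7 != vals) % vals
        if pos < v:
            break
    vals = vals - v[6]
    vals = 1 // vals
    return pos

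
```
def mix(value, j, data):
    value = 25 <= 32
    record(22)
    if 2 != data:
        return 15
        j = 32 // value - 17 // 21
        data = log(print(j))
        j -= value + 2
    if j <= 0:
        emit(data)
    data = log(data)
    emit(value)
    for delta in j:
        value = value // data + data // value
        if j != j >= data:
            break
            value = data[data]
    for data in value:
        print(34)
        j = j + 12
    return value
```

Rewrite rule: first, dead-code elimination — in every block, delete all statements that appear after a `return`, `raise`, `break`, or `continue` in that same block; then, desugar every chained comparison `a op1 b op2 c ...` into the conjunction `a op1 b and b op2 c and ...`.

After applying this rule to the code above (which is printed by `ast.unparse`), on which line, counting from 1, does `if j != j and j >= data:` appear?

Transformed code:
def mix(value, j, data):
    value = 25 <= 32
    record(22)
    if 2 != data:
        return 15
    if j <= 0:
        emit(data)
    data = log(data)
    emit(value)
    for delta in j:
        value = value // data + data // value
        if j != j and j >= data:
            break
    for data in value:
        print(34)
        j = j + 12
    return value

12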